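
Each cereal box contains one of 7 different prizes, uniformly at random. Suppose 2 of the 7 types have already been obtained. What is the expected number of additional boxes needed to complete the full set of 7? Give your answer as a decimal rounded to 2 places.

15.98

Starting from 2 distinct types, each trial gives a new one with probability (7−i)/7 when i types are held, so the wait for the next new type is 7/(7−i).
E = 7/5 + 7/4 + 7/3 + 7/2 + 7/1 = 959/60 ≈ 15.98.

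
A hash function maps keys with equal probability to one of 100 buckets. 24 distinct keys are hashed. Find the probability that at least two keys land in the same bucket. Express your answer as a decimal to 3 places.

0.951

It's easier to compute the probability that all 24 are distinct.
P(all distinct) = 100/100 · 99/100 · ··· · 77/100 ≈ 0.049.
So the probability of at least one match is 1 − 0.049 = 0.951.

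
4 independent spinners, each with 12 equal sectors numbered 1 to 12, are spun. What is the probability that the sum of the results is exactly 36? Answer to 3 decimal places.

There are 12^4 = 20736 equally likely outcomes.
The number of ordered 4-tuples from {1,…,12} summing to 36 is 451.
P(sum = 36) = 451/20736 ≈ 0.022.

0.022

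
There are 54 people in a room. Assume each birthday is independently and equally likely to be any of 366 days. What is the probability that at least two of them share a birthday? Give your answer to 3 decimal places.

It's easier to compute the probability that all 54 are distinct.
P(all distinct) = 366/366 · 365/366 · ··· · 313/366 ≈ 0.016.
So the probability of at least one match is 1 − 0.016 = 0.984.

0.984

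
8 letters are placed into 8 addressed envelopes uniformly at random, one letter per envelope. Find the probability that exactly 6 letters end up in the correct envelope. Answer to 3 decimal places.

Choose which 6 of the 8 are fixed: C(8,6) = 28 ways.
The remaining 2 must have no fixed point: D(2) = 1.
P = 28·1/40320 = 1/1440 ≈ 0.001.

0.001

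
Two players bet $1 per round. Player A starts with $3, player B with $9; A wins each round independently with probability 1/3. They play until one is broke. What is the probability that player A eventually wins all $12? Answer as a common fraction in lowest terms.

1/585

Let r = q/p = (2/3)/(1/3) = 2. The recurrence P(i) = p·P(i+1) + q·P(i−1) with P(0)=0, P(12)=1 gives P(i) = (1 − r^i)/(1 − r^12).
P(3) = (1 − (2)^3) / (1 − (2)^12) = 1/585.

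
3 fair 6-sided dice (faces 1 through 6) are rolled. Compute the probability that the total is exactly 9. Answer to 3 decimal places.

There are 6^3 = 216 equally likely outcomes.
The number of ordered 3-tuples from {1,…,6} summing to 9 is 25.
P(sum = 9) = 25/216 ≈ 0.116.

0.116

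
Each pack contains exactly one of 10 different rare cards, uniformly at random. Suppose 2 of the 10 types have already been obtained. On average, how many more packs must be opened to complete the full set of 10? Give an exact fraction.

761/28

Starting from 2 distinct types, each trial gives a new one with probability (10−i)/10 when i types are held, so the wait for the next new type is 10/(10−i).
E = 10/8 + 10/7 + 10/6 + 10/5 + 10/4 + 10/3 + 10/2 + 10/1 = 761/28.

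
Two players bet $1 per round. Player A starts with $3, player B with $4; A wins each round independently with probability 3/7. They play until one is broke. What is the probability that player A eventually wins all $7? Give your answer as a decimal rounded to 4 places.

Let r = q/p = (4/7)/(3/7) = 4/3. The recurrence P(i) = p·P(i+1) + q·P(i−1) with P(0)=0, P(7)=1 gives P(i) = (1 − r^i)/(1 − r^7).
P(3) = (1 − (4/3)^3) / (1 − (4/3)^7) = 2997/14197 ≈ 0.2111.

0.2111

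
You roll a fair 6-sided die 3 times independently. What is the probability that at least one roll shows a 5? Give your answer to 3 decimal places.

P(no roll shows a 5) = (5/6)^3 ≈ 0.579.
P(at least one) = 1 − 0.579 = 0.421.

0.421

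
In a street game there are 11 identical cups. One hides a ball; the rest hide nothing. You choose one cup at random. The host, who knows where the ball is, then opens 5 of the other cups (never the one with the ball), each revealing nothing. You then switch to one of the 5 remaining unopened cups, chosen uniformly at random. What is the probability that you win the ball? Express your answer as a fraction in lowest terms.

2/11

Your original cup holds the ball with probability 1/11, so the other 10 collectively hold it with probability 10/11.
The host can always find 5 empty cups to open, so the reveals don't change that 10/11; it is now spread over the 5 remaining unopened cups.
P(win by switching) = (10/11) · (1/5) = 2/11.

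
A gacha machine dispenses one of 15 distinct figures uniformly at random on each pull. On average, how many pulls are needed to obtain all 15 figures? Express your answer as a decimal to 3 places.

49.773

After i distinct types are collected, each trial gives a new one with probability (15−i)/15, so the expected wait for the next new type is 15/(15−i).
E = 15/15 + 15/14 + 15/13 + 15/12 + 15/11 + 15/10 + 15/9 + 15/8 + 15/7 + 15/6 + 15/5 + 15/4 + 15/3 + 15/2 + 15/1 = 1195757/24024 ≈ 49.773.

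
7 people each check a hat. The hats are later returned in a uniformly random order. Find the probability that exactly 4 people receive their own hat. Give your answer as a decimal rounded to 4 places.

Choose which 4 of the 7 are fixed: C(7,4) = 35 ways.
The remaining 3 must have no fixed point: D(3) = 2.
P = 35·2/5040 = 1/72 ≈ 0.0139.

0.0139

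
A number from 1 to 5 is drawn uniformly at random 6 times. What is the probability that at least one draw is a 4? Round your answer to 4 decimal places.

0.7379

P(no draw is a 4) = (4/5)^6 ≈ 0.2621.
P(at least one) = 1 − 0.2621 = 0.7379.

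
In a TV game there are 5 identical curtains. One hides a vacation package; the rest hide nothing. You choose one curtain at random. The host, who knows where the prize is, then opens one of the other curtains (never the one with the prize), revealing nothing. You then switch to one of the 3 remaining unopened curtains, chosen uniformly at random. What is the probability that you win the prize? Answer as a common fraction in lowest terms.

4/15

Your original curtain holds the prize with probability 1/5, so the other 4 collectively hold it with probability 4/5.
The host can always find an empty curtain to open, so this doesn't change that 4/5; it is now spread over the 3 remaining unopened curtains.
P(win by switching) = (4/5) · (1/3) = 4/15.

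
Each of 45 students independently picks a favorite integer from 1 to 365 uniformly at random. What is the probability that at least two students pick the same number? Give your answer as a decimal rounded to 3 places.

It's easier to compute the probability that all 45 are distinct.
P(all distinct) = 365/365 · 364/365 · ··· · 321/365 ≈ 0.059.
So the probability of at least one match is 1 − 0.059 = 0.941.

0.941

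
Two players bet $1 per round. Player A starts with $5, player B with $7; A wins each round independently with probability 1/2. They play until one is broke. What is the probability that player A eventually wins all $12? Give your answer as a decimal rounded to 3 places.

0.417

With a fair step, P(i) = ½P(i−1) + ½P(i+1) with P(0)=0, P(12)=1 has the linear solution P(i) = i/12.
P(5) = 5/12 ≈ 0.417.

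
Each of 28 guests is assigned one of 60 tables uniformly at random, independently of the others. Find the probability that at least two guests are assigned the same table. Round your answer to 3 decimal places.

0.999

It's easier to compute the probability that all 28 are distinct.
P(all distinct) = 60/60 · 59/60 · ··· · 33/60 ≈ 0.001.
So the probability of at least one match is 1 − 0.001 = 0.999.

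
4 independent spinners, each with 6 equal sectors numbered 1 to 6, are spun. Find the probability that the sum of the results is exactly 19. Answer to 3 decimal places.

0.043

There are 6^4 = 1296 equally likely outcomes.
The number of ordered 4-tuples from {1,…,6} summing to 19 is 56.
P(sum = 19) = 56/1296 = 7/162 ≈ 0.043.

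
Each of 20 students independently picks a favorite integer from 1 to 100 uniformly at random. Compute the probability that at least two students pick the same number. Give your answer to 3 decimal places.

It's easier to compute the probability that all 20 are distinct.
P(all distinct) = 100/100 · 99/100 · ··· · 81/100 ≈ 0.130.
So the probability of at least one match is 1 − 0.130 = 0.870.

0.870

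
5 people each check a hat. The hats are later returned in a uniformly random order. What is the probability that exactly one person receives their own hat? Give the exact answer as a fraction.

Choose which one is fixed: C(5,1) = 5 ways.
The remaining 4 must have no fixed point: D(4) = 9.
P = 5·9/120 = 3/8.

3/8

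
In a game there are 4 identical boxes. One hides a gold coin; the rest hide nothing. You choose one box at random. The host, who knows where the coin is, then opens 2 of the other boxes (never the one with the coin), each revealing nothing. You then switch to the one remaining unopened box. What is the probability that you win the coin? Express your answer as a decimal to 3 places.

0.750

Your original box holds the coin with probability 1/4, so the other 3 collectively hold it with probability 3/4.
The host can always find 2 empty boxes to open, so the reveals don't change that 3/4; it is now spread over the 1 remaining unopened box.
P(win by switching) = (3/4) · (1/1) = 3/4 ≈ 0.750.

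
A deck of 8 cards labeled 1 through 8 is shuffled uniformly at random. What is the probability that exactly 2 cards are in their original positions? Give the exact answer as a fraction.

53/288

Choose which 2 of the 8 are fixed: C(8,2) = 28 ways.
The remaining 6 must have no fixed point: D(6) = 265.
P = 28·265/40320 = 53/288.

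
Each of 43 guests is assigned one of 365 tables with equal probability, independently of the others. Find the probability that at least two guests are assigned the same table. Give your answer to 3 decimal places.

0.924

It's easier to compute the probability that all 43 are distinct.
P(all distinct) = 365/365 · 364/365 · ··· · 323/365 ≈ 0.076.
So the probability of at least one match is 1 − 0.076 = 0.924.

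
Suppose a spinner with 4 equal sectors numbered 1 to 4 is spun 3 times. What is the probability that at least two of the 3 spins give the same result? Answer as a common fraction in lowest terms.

P(all 3 different) = 4/4 · 3/4 · ··· · 2/4 = 3/8.
P(at least two equal) = 1 − 3/8 = 5/8.

5/8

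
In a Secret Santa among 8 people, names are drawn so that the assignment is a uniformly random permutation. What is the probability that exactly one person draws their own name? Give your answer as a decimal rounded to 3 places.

Choose which one is fixed: C(8,1) = 8 ways.
The remaining 7 must have no fixed point: D(7) = 1854.
P = 8·1854/40320 = 103/280 ≈ 0.368.

0.368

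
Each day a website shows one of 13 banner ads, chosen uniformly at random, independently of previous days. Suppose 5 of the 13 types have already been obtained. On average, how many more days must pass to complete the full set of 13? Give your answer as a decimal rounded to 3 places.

35.332

Starting from 5 distinct types, each trial gives a new one with probability (13−i)/13 when i types are held, so the wait for the next new type is 13/(13−i).
E = 13/8 + 13/7 + 13/6 + 13/5 + 13/4 + 13/3 + 13/2 + 13/1 = 9893/280 ≈ 35.332.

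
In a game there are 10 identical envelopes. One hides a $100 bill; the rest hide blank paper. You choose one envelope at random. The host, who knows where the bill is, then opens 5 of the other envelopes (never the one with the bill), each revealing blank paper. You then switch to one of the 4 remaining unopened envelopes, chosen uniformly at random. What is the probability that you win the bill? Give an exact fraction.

9/40

Your original envelope holds the bill with probability 1/10, so the other 9 collectively hold it with probability 9/10.
The host can always find 5 empty envelopes to open, so the reveals don't change that 9/10; it is now spread over the 4 remaining unopened envelopes.
P(win by switching) = (9/10) · (1/4) = 9/40.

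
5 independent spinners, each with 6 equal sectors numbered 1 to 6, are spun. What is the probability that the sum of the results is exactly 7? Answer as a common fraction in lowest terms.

There are 6^5 = 7776 equally likely outcomes.
The number of ordered 5-tuples from {1,…,6} summing to 7 is 15.
P(sum = 7) = 15/7776 = 5/2592.

5/2592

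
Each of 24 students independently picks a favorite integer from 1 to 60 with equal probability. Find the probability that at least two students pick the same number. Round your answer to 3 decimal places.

0.995

It's easier to compute the probability that all 24 are distinct.
P(all distinct) = 60/60 · 59/60 · ··· · 37/60 ≈ 0.005.
So the probability of at least one match is 1 − 0.005 = 0.995.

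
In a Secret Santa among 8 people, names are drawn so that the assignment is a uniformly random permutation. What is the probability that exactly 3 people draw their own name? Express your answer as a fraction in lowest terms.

Choose which 3 of the 8 are fixed: C(8,3) = 56 ways.
The remaining 5 must have no fixed point: D(5) = 44.
P = 56·44/40320 = 11/180.

11/180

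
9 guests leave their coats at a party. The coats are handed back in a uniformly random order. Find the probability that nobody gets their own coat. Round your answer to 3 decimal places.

This is the derangement probability: permutations of 9 with no fixed point.
D(9) = 9! · (1 − 1/1! + 1/2! − ··· + (−1)^9/9!) = 133496.
P = 133496/362880 = 16687/45360 ≈ 0.368.

0.368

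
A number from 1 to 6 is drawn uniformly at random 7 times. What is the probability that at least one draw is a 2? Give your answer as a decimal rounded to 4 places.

P(no draw is a 2) = (5/6)^7 ≈ 0.2791.
P(at least one) = 1 − 0.2791 = 0.7209.

0.7209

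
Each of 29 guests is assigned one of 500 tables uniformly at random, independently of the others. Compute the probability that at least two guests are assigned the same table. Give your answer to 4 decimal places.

0.5630

It's easier to compute the probability that all 29 are distinct.
P(all distinct) = 500/500 · 499/500 · ··· · 472/500 ≈ 0.4370.
So the probability of at least one match is 1 − 0.4370 = 0.5630.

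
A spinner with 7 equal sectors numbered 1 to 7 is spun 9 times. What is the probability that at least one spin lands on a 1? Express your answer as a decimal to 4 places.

P(no spin lands on a 1) = (6/7)^9 ≈ 0.2497.
P(at least one) = 1 − 0.2497 = 0.7503.

0.7503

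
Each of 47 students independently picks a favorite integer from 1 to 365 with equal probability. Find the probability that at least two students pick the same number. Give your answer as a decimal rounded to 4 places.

It's easier to compute the probability that all 47 are distinct.
P(all distinct) = 365/365 · 364/365 · ··· · 319/365 ≈ 0.0452.
So the probability of at least one match is 1 − 0.0452 = 0.9548.

0.9548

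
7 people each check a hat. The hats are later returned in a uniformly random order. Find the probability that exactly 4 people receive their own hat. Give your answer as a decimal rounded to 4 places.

0.0139

Choose which 4 of the 7 are fixed: C(7,4) = 35 ways.
The remaining 3 must have no fixed point: D(3) = 2.
P = 35·2/5040 = 1/72 ≈ 0.0139.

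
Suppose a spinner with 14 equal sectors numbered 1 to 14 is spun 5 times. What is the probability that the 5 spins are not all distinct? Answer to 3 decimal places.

0.553

P(all 5 different) = 14/14 · 13/14 · ··· · 10/14 ≈ 0.447.
P(at least two equal) = 1 − 0.447 = 0.553.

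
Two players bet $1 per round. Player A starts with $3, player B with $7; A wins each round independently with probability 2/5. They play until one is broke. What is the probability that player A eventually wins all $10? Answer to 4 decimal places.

Let r = q/p = (3/5)/(2/5) = 3/2. The recurrence P(i) = p·P(i+1) + q·P(i−1) with P(0)=0, P(10)=1 gives P(i) = (1 − r^i)/(1 − r^10).
P(3) = (1 − (3/2)^3) / (1 − (3/2)^10) = 2432/58025 ≈ 0.0419.

0.0419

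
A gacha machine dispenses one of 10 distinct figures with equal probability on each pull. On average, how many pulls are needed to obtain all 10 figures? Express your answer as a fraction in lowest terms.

After i distinct types are collected, each trial gives a new one with probability (10−i)/10, so the expected wait for the next new type is 10/(10−i).
E = 10/10 + 10/9 + 10/8 + 10/7 + 10/6 + 10/5 + 10/4 + 10/3 + 10/2 + 10/1 = 7381/252.

7381/252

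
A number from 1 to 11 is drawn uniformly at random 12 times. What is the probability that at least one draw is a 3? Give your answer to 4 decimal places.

P(no draw is a 3) = (10/11)^12 ≈ 0.3186.
P(at least one) = 1 − 0.3186 = 0.6814.

0.6814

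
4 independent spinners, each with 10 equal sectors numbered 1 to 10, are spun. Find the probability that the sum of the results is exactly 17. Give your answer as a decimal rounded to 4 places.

0.0480

There are 10^4 = 10000 equally likely outcomes.
The number of ordered 4-tuples from {1,…,10} summing to 17 is 480.
P(sum = 17) = 480/10000 = 6/125 ≈ 0.0480.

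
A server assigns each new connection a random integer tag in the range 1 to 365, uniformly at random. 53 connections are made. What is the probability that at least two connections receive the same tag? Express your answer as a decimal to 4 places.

It's easier to compute the probability that all 53 are distinct.
P(all distinct) = 365/365 · 364/365 · ··· · 313/365 ≈ 0.0189.
So the probability of at least one match is 1 − 0.0189 = 0.9811.

0.9811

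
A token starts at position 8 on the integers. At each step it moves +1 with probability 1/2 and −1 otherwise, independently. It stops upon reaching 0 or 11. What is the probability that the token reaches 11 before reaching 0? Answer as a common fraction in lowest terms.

8/11

With a fair step, P(i) = ½P(i−1) + ½P(i+1) with P(0)=0, P(11)=1 has the linear solution P(i) = i/11.
P(8) = 8/11.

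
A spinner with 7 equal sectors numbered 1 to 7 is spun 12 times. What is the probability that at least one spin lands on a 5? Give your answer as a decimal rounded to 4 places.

0.8427

P(no spin lands on a 5) = (6/7)^12 ≈ 0.1573.
P(at least one) = 1 − 0.1573 = 0.8427.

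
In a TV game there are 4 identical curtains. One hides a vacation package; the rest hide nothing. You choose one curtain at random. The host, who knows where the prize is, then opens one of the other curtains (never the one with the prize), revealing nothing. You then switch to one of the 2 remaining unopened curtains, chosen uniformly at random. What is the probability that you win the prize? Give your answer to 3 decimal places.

0.375

Your original curtain holds the prize with probability 1/4, so the other 3 collectively hold it with probability 3/4.
The host can always find an empty curtain to open, so this doesn't change that 3/4; it is now spread over the 2 remaining unopened curtains.
P(win by switching) = (3/4) · (1/2) = 3/8 ≈ 0.375.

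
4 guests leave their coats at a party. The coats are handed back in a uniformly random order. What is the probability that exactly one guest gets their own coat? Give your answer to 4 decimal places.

0.3333

Choose which one is fixed: C(4,1) = 4 ways.
The remaining 3 must have no fixed point: D(3) = 2.
P = 4·2/24 = 1/3 ≈ 0.3333.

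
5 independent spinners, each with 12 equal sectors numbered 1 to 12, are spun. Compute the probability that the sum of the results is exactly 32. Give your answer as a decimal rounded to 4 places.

0.0500

There are 12^5 = 248832 equally likely outcomes.
The number of ordered 5-tuples from {1,…,12} summing to 32 is 12435.
P(sum = 32) = 12435/248832 = 4145/82944 ≈ 0.0500.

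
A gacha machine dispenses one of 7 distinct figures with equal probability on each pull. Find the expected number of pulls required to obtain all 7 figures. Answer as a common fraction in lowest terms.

After i distinct types are collected, each trial gives a new one with probability (7−i)/7, so the expected wait for the next new type is 7/(7−i).
E = 7/7 + 7/6 + 7/5 + 7/4 + 7/3 + 7/2 + 7/1 = 363/20.

363/20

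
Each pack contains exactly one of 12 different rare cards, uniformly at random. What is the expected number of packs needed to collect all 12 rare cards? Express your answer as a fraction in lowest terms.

86021/2310

After i distinct types are collected, each trial gives a new one with probability (12−i)/12, so the expected wait for the next new type is 12/(12−i).
E = 12/12 + 12/11 + 12/10 + 12/9 + 12/8 + 12/7 + 12/6 + 12/5 + 12/4 + 12/3 + 12/2 + 12/1 = 86021/2310.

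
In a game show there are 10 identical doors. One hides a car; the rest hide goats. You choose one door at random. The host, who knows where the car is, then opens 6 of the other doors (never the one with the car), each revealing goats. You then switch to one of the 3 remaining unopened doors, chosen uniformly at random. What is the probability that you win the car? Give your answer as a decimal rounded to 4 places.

Your original door holds the car with probability 1/10, so the other 9 collectively hold it with probability 9/10.
The host can always find 6 empty doors to open, so the reveals don't change that 9/10; it is now spread over the 3 remaining unopened doors.
P(win by switching) = (9/10) · (1/3) = 3/10 ≈ 0.3000.

0.3000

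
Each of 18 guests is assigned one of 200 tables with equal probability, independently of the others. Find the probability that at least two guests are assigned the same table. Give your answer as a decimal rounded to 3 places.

It's easier to compute the probability that all 18 are distinct.
P(all distinct) = 200/200 · 199/200 · ··· · 183/200 ≈ 0.455.
So the probability of at least one match is 1 − 0.455 = 0.545.

0.545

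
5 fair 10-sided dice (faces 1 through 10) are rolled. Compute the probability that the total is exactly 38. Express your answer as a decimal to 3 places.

There are 10^5 = 100000 equally likely outcomes.
The number of ordered 5-tuples from {1,…,10} summing to 38 is 1745.
P(sum = 38) = 1745/100000 = 349/20000 ≈ 0.017.

0.017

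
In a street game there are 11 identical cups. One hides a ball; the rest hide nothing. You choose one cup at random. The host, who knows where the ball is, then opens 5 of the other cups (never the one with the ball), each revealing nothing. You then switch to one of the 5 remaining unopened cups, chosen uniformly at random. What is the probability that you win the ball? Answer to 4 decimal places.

0.1818

Your original cup holds the ball with probability 1/11, so the other 10 collectively hold it with probability 10/11.
The host can always find 5 empty cups to open, so the reveals don't change that 10/11; it is now spread over the 5 remaining unopened cups.
P(win by switching) = (10/11) · (1/5) = 2/11 ≈ 0.1818.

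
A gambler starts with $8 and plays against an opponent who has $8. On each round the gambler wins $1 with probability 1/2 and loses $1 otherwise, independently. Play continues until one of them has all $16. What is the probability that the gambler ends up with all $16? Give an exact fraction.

With a fair step, P(i) = ½P(i−1) + ½P(i+1) with P(0)=0, P(16)=1 has the linear solution P(i) = i/16.
P(8) = 8/16 = 1/2.

1/2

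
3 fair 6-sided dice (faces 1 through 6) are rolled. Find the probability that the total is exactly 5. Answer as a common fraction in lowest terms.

There are 6^3 = 216 equally likely outcomes.
The number of ordered 3-tuples from {1,…,6} summing to 5 is 6.
P(sum = 5) = 6/216 = 1/36.

1/36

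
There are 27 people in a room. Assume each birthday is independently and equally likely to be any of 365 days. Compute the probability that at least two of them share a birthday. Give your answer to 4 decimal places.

0.6269

It's easier to compute the probability that all 27 are distinct.
P(all distinct) = 365/365 · 364/365 · ··· · 339/365 ≈ 0.3731.
So the probability of at least one match is 1 − 0.3731 = 0.6269.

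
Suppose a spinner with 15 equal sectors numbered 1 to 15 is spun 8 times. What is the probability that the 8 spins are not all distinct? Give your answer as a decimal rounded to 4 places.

0.8988

P(all 8 different) = 15/15 · 14/15 · ··· · 8/15 ≈ 0.1012.
P(at least two equal) = 1 − 0.1012 = 0.8988.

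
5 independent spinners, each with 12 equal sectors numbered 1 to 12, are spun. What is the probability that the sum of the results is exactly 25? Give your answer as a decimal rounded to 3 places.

0.033

There are 12^5 = 248832 equally likely outcomes.
The number of ordered 5-tuples from {1,…,12} summing to 25 is 8151.
P(sum = 25) = 8151/248832 = 2717/82944 ≈ 0.033.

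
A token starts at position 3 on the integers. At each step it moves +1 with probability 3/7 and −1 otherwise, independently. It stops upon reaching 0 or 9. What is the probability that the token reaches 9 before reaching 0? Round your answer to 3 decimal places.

Let r = q/p = (4/7)/(3/7) = 4/3. The recurrence P(i) = p·P(i+1) + q·P(i−1) with P(0)=0, P(9)=1 gives P(i) = (1 − r^i)/(1 − r^9).
P(3) = (1 − (4/3)^3) / (1 − (4/3)^9) = 729/6553 ≈ 0.111.

0.111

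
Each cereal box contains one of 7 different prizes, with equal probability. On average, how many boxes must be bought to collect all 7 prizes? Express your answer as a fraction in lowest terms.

After i distinct types are collected, each trial gives a new one with probability (7−i)/7, so the expected wait for the next new type is 7/(7−i).
E = 7/7 + 7/6 + 7/5 + 7/4 + 7/3 + 7/2 + 7/1 = 363/20.

363/20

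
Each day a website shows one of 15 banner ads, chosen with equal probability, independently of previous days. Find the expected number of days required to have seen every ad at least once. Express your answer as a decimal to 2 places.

49.77

After i distinct types are collected, each trial gives a new one with probability (15−i)/15, so the expected wait for the next new type is 15/(15−i).
E = 15/15 + 15/14 + 15/13 + 15/12 + 15/11 + 15/10 + 15/9 + 15/8 + 15/7 + 15/6 + 15/5 + 15/4 + 15/3 + 15/2 + 15/1 = 1195757/24024 ≈ 49.77.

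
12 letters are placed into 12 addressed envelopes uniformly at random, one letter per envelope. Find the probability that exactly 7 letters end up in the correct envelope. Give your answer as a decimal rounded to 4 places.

Choose which 7 of the 12 are fixed: C(12,7) = 792 ways.
The remaining 5 must have no fixed point: D(5) = 44.
P = 792·44/479001600 = 11/151200 ≈ 0.0001.

0.0001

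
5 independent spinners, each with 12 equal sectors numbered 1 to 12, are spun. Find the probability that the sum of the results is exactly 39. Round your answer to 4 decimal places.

There are 12^5 = 248832 equally likely outcomes.
The number of ordered 5-tuples from {1,…,12} summing to 39 is 9075.
P(sum = 39) = 9075/248832 = 3025/82944 ≈ 0.0365.

0.0365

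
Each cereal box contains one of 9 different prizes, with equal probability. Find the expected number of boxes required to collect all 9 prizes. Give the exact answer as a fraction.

7129/280

After i distinct types are collected, each trial gives a new one with probability (9−i)/9, so the expected wait for the next new type is 9/(9−i).
E = 9/9 + 9/8 + 9/7 + 9/6 + 9/5 + 9/4 + 9/3 + 9/2 + 9/1 = 7129/280.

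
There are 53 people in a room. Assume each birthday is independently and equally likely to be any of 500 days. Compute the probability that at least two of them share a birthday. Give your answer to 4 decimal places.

It's easier to compute the probability that all 53 are distinct.
P(all distinct) = 500/500 · 499/500 · ··· · 448/500 ≈ 0.0574.
So the probability of at least one match is 1 − 0.0574 = 0.9426.

0.9426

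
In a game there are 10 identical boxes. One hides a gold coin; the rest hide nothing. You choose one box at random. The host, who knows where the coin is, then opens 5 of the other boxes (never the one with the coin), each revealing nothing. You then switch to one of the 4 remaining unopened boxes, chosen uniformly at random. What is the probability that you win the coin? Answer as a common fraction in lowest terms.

9/40

Your original box holds the coin with probability 1/10, so the other 9 collectively hold it with probability 9/10.
The host can always find 5 empty boxes to open, so the reveals don't change that 9/10; it is now spread over the 4 remaining unopened boxes.
P(win by switching) = (9/10) · (1/4) = 9/40.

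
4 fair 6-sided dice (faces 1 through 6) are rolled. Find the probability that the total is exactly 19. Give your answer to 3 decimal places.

There are 6^4 = 1296 equally likely outcomes.
The number of ordered 4-tuples from {1,…,6} summing to 19 is 56.
P(sum = 19) = 56/1296 = 7/162 ≈ 0.043.

0.043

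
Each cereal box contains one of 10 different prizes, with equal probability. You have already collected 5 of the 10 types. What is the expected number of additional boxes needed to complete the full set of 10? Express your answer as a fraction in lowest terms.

Starting from 5 distinct types, each trial gives a new one with probability (10−i)/10 when i types are held, so the wait for the next new type is 10/(10−i).
E = 10/5 + 10/4 + 10/3 + 10/2 + 10/1 = 137/6.

137/6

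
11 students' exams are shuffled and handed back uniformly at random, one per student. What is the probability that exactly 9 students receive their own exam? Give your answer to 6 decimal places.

0.000001

Choose which 9 of the 11 are fixed: C(11,9) = 55 ways.
The remaining 2 must have no fixed point: D(2) = 1.
P = 55·1/39916800 = 1/725760 ≈ 0.000001.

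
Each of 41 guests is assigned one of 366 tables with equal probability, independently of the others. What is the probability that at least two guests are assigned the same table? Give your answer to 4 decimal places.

0.9025

It's easier to compute the probability that all 41 are distinct.
P(all distinct) = 366/366 · 365/366 · ··· · 326/366 ≈ 0.0975.
So the probability of at least one match is 1 − 0.0975 = 0.9025.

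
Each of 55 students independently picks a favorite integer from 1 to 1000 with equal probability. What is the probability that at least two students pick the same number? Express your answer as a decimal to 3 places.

It's easier to compute the probability that all 55 are distinct.
P(all distinct) = 1000/1000 · 999/1000 · ··· · 946/1000 ≈ 0.220.
So the probability of at least one match is 1 − 0.220 = 0.780.

0.780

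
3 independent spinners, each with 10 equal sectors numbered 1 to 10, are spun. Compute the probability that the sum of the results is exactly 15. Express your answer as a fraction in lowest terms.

There are 10^3 = 1000 equally likely outcomes.
The number of ordered 3-tuples from {1,…,10} summing to 15 is 73.
P(sum = 15) = 73/1000.

73/1000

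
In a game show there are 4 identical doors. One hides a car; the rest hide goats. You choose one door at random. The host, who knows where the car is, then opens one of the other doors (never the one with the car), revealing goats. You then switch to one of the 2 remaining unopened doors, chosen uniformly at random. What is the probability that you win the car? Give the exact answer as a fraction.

Your original door holds the car with probability 1/4, so the other 3 collectively hold it with probability 3/4.
The host can always find an empty door to open, so this doesn't change that 3/4; it is now spread over the 2 remaining unopened doors.
P(win by switching) = (3/4) · (1/2) = 3/8.

3/8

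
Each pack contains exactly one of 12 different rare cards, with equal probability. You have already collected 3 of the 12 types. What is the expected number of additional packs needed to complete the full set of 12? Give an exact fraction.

Starting from 3 distinct types, each trial gives a new one with probability (12−i)/12 when i types are held, so the wait for the next new type is 12/(12−i).
E = 12/9 + 12/8 + 12/7 + 12/6 + 12/5 + 12/4 + 12/3 + 12/2 + 12/1 = 7129/210.

7129/210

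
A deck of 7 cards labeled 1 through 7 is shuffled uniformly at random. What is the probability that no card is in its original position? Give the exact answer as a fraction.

103/280

This is the derangement probability: permutations of 7 with no fixed point.
D(7) = 7! · (1 − 1/1! + 1/2! − ··· + (−1)^7/7!) = 1854.
P = 1854/5040 = 103/280.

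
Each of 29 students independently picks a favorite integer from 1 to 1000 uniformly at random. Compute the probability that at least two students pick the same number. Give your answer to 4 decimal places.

0.3363

It's easier to compute the probability that all 29 are distinct.
P(all distinct) = 1000/1000 · 999/1000 · ··· · 972/1000 ≈ 0.6637.
So the probability of at least one match is 1 − 0.6637 = 0.3363.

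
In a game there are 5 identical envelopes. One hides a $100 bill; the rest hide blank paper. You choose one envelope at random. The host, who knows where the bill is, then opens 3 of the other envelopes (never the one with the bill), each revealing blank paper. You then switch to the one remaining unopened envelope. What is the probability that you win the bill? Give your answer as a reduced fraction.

4/5

Your original envelope holds the bill with probability 1/5, so the other 4 collectively hold it with probability 4/5.
The host can always find 3 empty envelopes to open, so the reveals don't change that 4/5; it is now spread over the 1 remaining unopened envelope.
P(win by switching) = (4/5) · (1/1) = 4/5.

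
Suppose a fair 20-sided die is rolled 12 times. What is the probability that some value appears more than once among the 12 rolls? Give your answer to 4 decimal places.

P(all 12 different) = 20/20 · 19/20 · ··· · 9/20 ≈ 0.0147.
P(at least two equal) = 1 − 0.0147 = 0.9853.

0.9853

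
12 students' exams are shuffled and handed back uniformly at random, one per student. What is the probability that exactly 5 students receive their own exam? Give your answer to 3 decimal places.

0.003

Choose which 5 of the 12 are fixed: C(12,5) = 792 ways.
The remaining 7 must have no fixed point: D(7) = 1854.
P = 792·1854/479001600 = 103/33600 ≈ 0.003.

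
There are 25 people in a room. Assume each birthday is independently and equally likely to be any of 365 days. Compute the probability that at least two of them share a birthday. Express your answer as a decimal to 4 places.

0.5687

It's easier to compute the probability that all 25 are distinct.
P(all distinct) = 365/365 · 364/365 · ··· · 341/365 ≈ 0.4313.
So the probability of at least one match is 1 − 0.4313 = 0.5687.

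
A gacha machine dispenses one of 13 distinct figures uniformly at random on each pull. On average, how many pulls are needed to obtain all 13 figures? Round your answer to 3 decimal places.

41.342

After i distinct types are collected, each trial gives a new one with probability (13−i)/13, so the expected wait for the next new type is 13/(13−i).
E = 13/13 + 13/12 + 13/11 + 13/10 + 13/9 + 13/8 + 13/7 + 13/6 + 13/5 + 13/4 + 13/3 + 13/2 + 13/1 = 1145993/27720 ≈ 41.342.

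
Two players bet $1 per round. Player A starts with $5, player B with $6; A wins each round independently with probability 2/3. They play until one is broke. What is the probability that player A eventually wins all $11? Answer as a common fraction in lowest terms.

Let r = q/p = (1/3)/(2/3) = 1/2. The recurrence P(i) = p·P(i+1) + q·P(i−1) with P(0)=0, P(11)=1 gives P(i) = (1 − r^i)/(1 − r^11).
P(5) = (1 − (1/2)^5) / (1 − (1/2)^11) = 1984/2047.

1984/2047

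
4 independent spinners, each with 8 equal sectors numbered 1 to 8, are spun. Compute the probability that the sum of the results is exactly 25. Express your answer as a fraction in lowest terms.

There are 8^4 = 4096 equally likely outcomes.
The number of ordered 4-tuples from {1,…,8} summing to 25 is 120.
P(sum = 25) = 120/4096 = 15/512.

15/512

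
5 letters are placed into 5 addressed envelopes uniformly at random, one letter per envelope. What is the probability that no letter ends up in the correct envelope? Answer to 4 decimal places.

0.3667

This is the derangement probability: permutations of 5 with no fixed point.
D(5) = 5! · (1 − 1/1! + 1/2! − ··· + (−1)^5/5!) = 44.
P = 44/120 = 11/30 ≈ 0.3667.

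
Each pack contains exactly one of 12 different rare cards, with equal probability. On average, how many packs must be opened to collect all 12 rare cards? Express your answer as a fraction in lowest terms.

After i distinct types are collected, each trial gives a new one with probability (12−i)/12, so the expected wait for the next new type is 12/(12−i).
E = 12/12 + 12/11 + 12/10 + 12/9 + 12/8 + 12/7 + 12/6 + 12/5 + 12/4 + 12/3 + 12/2 + 12/1 = 86021/2310.

86021/2310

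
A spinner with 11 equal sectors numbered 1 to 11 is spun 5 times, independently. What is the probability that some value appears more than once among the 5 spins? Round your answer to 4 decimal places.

0.6558

P(all 5 different) = 11/11 · 10/11 · ··· · 7/11 ≈ 0.3442.
P(at least two equal) = 1 − 0.3442 = 0.6558.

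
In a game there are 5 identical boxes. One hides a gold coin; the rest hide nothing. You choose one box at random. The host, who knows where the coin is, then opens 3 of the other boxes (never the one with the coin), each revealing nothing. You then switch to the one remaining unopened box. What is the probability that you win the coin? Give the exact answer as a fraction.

4/5

Your original box holds the coin with probability 1/5, so the other 4 collectively hold it with probability 4/5.
The host can always find 3 empty boxes to open, so the reveals don't change that 4/5; it is now spread over the 1 remaining unopened box.
P(win by switching) = (4/5) · (1/1) = 4/5.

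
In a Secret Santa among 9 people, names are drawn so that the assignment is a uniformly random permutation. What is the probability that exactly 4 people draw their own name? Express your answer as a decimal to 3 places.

Choose which 4 of the 9 are fixed: C(9,4) = 126 ways.
The remaining 5 must have no fixed point: D(5) = 44.
P = 126·44/362880 = 11/720 ≈ 0.015.

0.015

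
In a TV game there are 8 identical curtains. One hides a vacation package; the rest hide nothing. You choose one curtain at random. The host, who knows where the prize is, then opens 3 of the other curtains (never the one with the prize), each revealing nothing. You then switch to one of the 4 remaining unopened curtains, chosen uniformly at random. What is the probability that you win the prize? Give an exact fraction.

7/32

Your original curtain holds the prize with probability 1/8, so the other 7 collectively hold it with probability 7/8.
The host can always find 3 empty curtains to open, so the reveals don't change that 7/8; it is now spread over the 4 remaining unopened curtains.
P(win by switching) = (7/8) · (1/4) = 7/32.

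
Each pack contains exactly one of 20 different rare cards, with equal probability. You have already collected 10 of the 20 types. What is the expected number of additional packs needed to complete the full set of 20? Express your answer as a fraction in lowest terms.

7381/126

Starting from 10 distinct types, each trial gives a new one with probability (20−i)/20 when i types are held, so the wait for the next new type is 20/(20−i).
E = 20/10 + 20/9 + 20/8 + 20/7 + 20/6 + 20/5 + 20/4 + 20/3 + 20/2 + 20/1 = 7381/126.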